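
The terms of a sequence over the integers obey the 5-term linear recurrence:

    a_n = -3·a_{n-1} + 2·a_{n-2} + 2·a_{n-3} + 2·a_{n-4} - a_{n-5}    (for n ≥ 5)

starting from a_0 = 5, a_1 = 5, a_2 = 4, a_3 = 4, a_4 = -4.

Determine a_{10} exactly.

-14327

a_5 = -3·-4 + 2·4 + 2·4 + 2·5 + -1·5 = 33
a_6 = -3·33 + 2·-4 + 2·4 + 2·4 + -1·5 = -96
a_7 = -3·-96 + 2·33 + 2·-4 + 2·4 + -1·4 = 350
a_8 = -3·350 + 2·-96 + 2·33 + 2·-4 + -1·4 = -1188
a_9 = -3·-1188 + 2·350 + 2·-96 + 2·33 + -1·-4 = 4142
a_10 = -3·4142 + 2·-1188 + 2·350 + 2·-96 + -1·33 = -14327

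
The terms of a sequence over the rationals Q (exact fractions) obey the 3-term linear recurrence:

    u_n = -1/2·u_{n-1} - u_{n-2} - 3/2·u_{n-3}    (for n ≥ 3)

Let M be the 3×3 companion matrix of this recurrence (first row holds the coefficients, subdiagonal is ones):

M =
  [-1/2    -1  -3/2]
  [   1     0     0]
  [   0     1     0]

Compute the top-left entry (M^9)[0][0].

2107/512

(M^9)[0][0] is the top entry after applying M 9 times to the unit state (1, 0, 0). Equivalently it is h_{11} for the auxiliary sequence (h_n) obeying the same recurrence with h_2 = 1 and h_i = 0 for 0 ≤ i < 2:
h_3 = -1/2·1 + -1·0 + -3/2·0 = -1/2
h_4 = -1/2·-1/2 + -1·1 + -3/2·0 = -3/4
h_5 = -1/2·-3/4 + -1·-1/2 + -3/2·1 = -5/8
h_6 = -1/2·-5/8 + -1·-3/4 + -3/2·-1/2 = 29/16
h_7 = -1/2·29/16 + -1·-5/8 + -3/2·-3/4 = 27/32
h_8 = -1/2·27/32 + -1·29/16 + -3/2·-5/8 = -83/64
h_9 = -1/2·-83/64 + -1·27/32 + -3/2·29/16 = -373/128
h_10 = -1/2·-373/128 + -1·-83/64 + -3/2·27/32 = 381/256
h_11 = -1/2·381/256 + -1·-373/128 + -3/2·-83/64 = 2107/512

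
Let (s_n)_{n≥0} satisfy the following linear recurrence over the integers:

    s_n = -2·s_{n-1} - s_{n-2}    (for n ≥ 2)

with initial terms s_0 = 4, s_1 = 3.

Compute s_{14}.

s_2 = -2·3 + -1·4 = -10
s_3 = -2·-10 + -1·3 = 17
s_4 = -2·17 + -1·-10 = -24
s_5 = -2·-24 + -1·17 = 31
s_6 = -2·31 + -1·-24 = -38
s_7 = -2·-38 + -1·31 = 45
s_8 = -2·45 + -1·-38 = -52
s_9 = -2·-52 + -1·45 = 59
s_10 = -2·59 + -1·-52 = -66
s_11 = -2·-66 + -1·59 = 73
s_12 = -2·73 + -1·-66 = -80
s_13 = -2·-80 + -1·73 = 87
s_14 = -2·87 + -1·-80 = -94

-94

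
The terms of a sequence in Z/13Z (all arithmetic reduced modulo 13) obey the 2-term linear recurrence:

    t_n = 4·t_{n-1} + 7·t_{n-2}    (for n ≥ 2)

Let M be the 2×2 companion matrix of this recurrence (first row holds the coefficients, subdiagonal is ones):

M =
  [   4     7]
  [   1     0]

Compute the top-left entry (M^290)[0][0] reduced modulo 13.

(M^290)[0][0] is the top entry after applying M 290 times to the unit state (1, 0). Equivalently it is h_{291} for the auxiliary sequence (h_n) obeying the same recurrence with h_1 = 1 and h_i = 0 for 0 ≤ i < 1:
h_2 = 4·1 + 7·0 = 4
h_3 = 4·4 + 7·1 = 10
h_4 = 4·10 + 7·4 = 3
h_5 = 4·3 + 7·10 = 4
h_6 = 4·4 + 7·3 = 11
h_7 = 4·11 + 7·4 = 7
Continuing the recurrence:
  h_8 = 1;  h_9 = 1;  h_10 = 11;  h_11 = 12;  h_12 = 8;  h_13 = 12
  h_14 = 0;  h_15 = 6;  h_16 = 11;  h_17 = 8;  h_18 = 5;  h_19 = 11
  h_20 = 1;  h_21 = 3;  h_22 = 6;  h_23 = 6;  h_24 = 1;  h_25 = 7
  h_26 = 9;  h_27 = 7;  h_28 = 0;  h_29 = 10;  h_30 = 1;  h_31 = 9
  h_32 = 4;  h_33 = 1;  h_34 = 6;  h_35 = 5;  h_36 = 10;  h_37 = 10
  h_38 = 6;  h_39 = 3;  h_40 = 2;  h_41 = 3;  h_42 = 0;  h_43 = 8
  h_44 = 6;  h_45 = 2;  h_46 = 11;  h_47 = 6;  h_48 = 10;  h_49 = 4
  h_50 = 8;  h_51 = 8;  h_52 = 10;  h_53 = 5;  h_54 = 12;  h_55 = 5
  h_56 = 0;  h_57 = 9;  h_58 = 10;  h_59 = 12;  h_60 = 1;  h_61 = 10
  h_62 = 8;  h_63 = 11;  h_64 = 9;  h_65 = 9;  h_66 = 8;  h_67 = 4
  h_68 = 7;  h_69 = 4;  h_70 = 0;  h_71 = 2;  h_72 = 8;  h_73 = 7
  h_74 = 6;  h_75 = 8;  h_76 = 9;  h_77 = 1;  h_78 = 2;  h_79 = 2
  h_80 = 9;  h_81 = 11;  h_82 = 3;  h_83 = 11;  h_84 = 0;  h_85 = 12
  h_86 = 9;  h_87 = 3;  h_88 = 10;  h_89 = 9;  h_90 = 2;  h_91 = 6
  h_92 = 12;  h_93 = 12;  h_94 = 2;  h_95 = 1;  h_96 = 5;  h_97 = 1
  h_98 = 0;  h_99 = 7;  h_100 = 2;  h_101 = 5;  h_102 = 8;  h_103 = 2
  h_104 = 12;  h_105 = 10;  h_106 = 7;  h_107 = 7;  h_108 = 12;  h_109 = 6
  h_110 = 4;  h_111 = 6;  h_112 = 0;  h_113 = 3;  h_114 = 12;  h_115 = 4
  h_116 = 9;  h_117 = 12;  h_118 = 7;  h_119 = 8;  h_120 = 3;  h_121 = 3
  h_122 = 7;  h_123 = 10;  h_124 = 11;  h_125 = 10;  h_126 = 0;  h_127 = 5
  h_128 = 7;  h_129 = 11;  h_130 = 2;  h_131 = 7;  h_132 = 3;  h_133 = 9
  h_134 = 5;  h_135 = 5;  h_136 = 3;  h_137 = 8;  h_138 = 1;  h_139 = 8
  h_140 = 0;  h_141 = 4;  h_142 = 3;  h_143 = 1;  h_144 = 12;  h_145 = 3
  h_146 = 5;  h_147 = 2;  h_148 = 4;  h_149 = 4;  h_150 = 5;  h_151 = 9
  h_152 = 6;  h_153 = 9;  h_154 = 0;  h_155 = 11;  h_156 = 5;  h_157 = 6
  h_158 = 7;  h_159 = 5;  h_160 = 4;  h_161 = 12;  h_162 = 11;  h_163 = 11
  h_164 = 4;  h_165 = 2;  h_166 = 10;  h_167 = 2;  h_168 = 0;  h_169 = 1
  h_170 = 4;  h_171 = 10;  h_172 = 3;  h_173 = 4;  h_174 = 11;  h_175 = 7
  h_176 = 1;  h_177 = 1;  h_178 = 11;  h_179 = 12;  h_180 = 8;  h_181 = 12
  h_182 = 0;  h_183 = 6;  h_184 = 11;  h_185 = 8;  h_186 = 5;  h_187 = 11
  h_188 = 1;  h_189 = 3;  h_190 = 6;  h_191 = 6;  h_192 = 1;  h_193 = 7
  h_194 = 9;  h_195 = 7;  h_196 = 0;  h_197 = 10;  h_198 = 1;  h_199 = 9
  h_200 = 4;  h_201 = 1;  h_202 = 6;  h_203 = 5;  h_204 = 10;  h_205 = 10
  h_206 = 6;  h_207 = 3;  h_208 = 2;  h_209 = 3;  h_210 = 0;  h_211 = 8
  h_212 = 6;  h_213 = 2;  h_214 = 11;  h_215 = 6;  h_216 = 10;  h_217 = 4
  h_218 = 8;  h_219 = 8;  h_220 = 10;  h_221 = 5;  h_222 = 12;  h_223 = 5
  h_224 = 0;  h_225 = 9;  h_226 = 10;  h_227 = 12;  h_228 = 1;  h_229 = 10
  h_230 = 8;  h_231 = 11;  h_232 = 9;  h_233 = 9;  h_234 = 8;  h_235 = 4
  h_236 = 7;  h_237 = 4;  h_238 = 0;  h_239 = 2;  h_240 = 8;  h_241 = 7
  h_242 = 6;  h_243 = 8;  h_244 = 9;  h_245 = 1;  h_246 = 2;  h_247 = 2
  h_248 = 9;  h_249 = 11;  h_250 = 3;  h_251 = 11;  h_252 = 0;  h_253 = 12
  h_254 = 9;  h_255 = 3;  h_256 = 10;  h_257 = 9;  h_258 = 2;  h_259 = 6
  h_260 = 12;  h_261 = 12;  h_262 = 2;  h_263 = 1;  h_264 = 5;  h_265 = 1
  h_266 = 0;  h_267 = 7;  h_268 = 2;  h_269 = 5;  h_270 = 8;  h_271 = 2
  h_272 = 12;  h_273 = 10;  h_274 = 7;  h_275 = 7;  h_276 = 12;  h_277 = 6
  h_278 = 4;  h_279 = 6;  h_280 = 0;  h_281 = 3;  h_282 = 12;  h_283 = 4
  h_284 = 9;  h_285 = 12;  h_286 = 7;  h_287 = 8;  h_288 = 3;  h_289 = 3
h_290 = 4·3 + 7·3 = 7
h_291 = 4·7 + 7·3 = 10

10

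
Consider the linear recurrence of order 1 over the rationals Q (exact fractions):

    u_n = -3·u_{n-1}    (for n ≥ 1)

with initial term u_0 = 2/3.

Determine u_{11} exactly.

u_1 = -3·2/3 = -2
u_2 = -3·-2 = 6
u_3 = -3·6 = -18
u_4 = -3·-18 = 54
u_5 = -3·54 = -162
u_6 = -3·-162 = 486
u_7 = -3·486 = -1458
u_8 = -3·-1458 = 4374
u_9 = -3·4374 = -13122
u_10 = -3·-13122 = 39366
u_11 = -3·39366 = -118098

-118098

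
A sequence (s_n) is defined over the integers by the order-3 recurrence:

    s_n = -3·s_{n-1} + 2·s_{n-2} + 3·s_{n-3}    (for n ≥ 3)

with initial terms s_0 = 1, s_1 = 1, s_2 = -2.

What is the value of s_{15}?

19656641

s_3 = -3·-2 + 2·1 + 3·1 = 11
s_4 = -3·11 + 2·-2 + 3·1 = -34
s_5 = -3·-34 + 2·11 + 3·-2 = 118
s_6 = -3·118 + 2·-34 + 3·11 = -389
s_7 = -3·-389 + 2·118 + 3·-34 = 1301
s_8 = -3·1301 + 2·-389 + 3·118 = -4327
s_9 = -3·-4327 + 2·1301 + 3·-389 = 14416
s_10 = -3·14416 + 2·-4327 + 3·1301 = -47999
s_11 = -3·-47999 + 2·14416 + 3·-4327 = 159848
s_12 = -3·159848 + 2·-47999 + 3·14416 = -532294
s_13 = -3·-532294 + 2·159848 + 3·-47999 = 1772581
s_14 = -3·1772581 + 2·-532294 + 3·159848 = -5902787
s_15 = -3·-5902787 + 2·1772581 + 3·-532294 = 19656641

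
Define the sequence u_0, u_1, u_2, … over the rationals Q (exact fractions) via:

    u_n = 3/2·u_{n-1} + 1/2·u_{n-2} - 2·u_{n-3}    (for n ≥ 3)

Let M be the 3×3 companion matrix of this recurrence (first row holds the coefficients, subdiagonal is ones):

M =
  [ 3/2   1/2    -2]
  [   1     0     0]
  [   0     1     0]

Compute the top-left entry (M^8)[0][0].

-5189/256

(M^8)[0][0] is the top entry after applying M 8 times to the unit state (1, 0, 0). Equivalently it is h_{10} for the auxiliary sequence (h_n) obeying the same recurrence with h_2 = 1 and h_i = 0 for 0 ≤ i < 2:
h_3 = 3/2·1 + 1/2·0 + -2·0 = 3/2
h_4 = 3/2·3/2 + 1/2·1 + -2·0 = 11/4
h_5 = 3/2·11/4 + 1/2·3/2 + -2·1 = 23/8
h_6 = 3/2·23/8 + 1/2·11/4 + -2·3/2 = 43/16
h_7 = 3/2·43/16 + 1/2·23/8 + -2·11/4 = -1/32
h_8 = 3/2·-1/32 + 1/2·43/16 + -2·23/8 = -285/64
h_9 = 3/2·-285/64 + 1/2·-1/32 + -2·43/16 = -1545/128
h_10 = 3/2·-1545/128 + 1/2·-285/64 + -2·-1/32 = -5189/256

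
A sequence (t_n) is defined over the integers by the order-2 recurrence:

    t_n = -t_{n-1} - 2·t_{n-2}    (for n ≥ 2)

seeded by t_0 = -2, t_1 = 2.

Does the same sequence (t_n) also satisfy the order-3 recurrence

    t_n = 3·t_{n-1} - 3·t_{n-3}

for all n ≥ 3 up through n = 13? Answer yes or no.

no

Terms t_0..t_13: -2, 2, 2, -6, 2, 10, -14, -6, 34, -22, -46, 90, 2, -182
n=3: candidate gives 12, actual t_3 = -6 ✗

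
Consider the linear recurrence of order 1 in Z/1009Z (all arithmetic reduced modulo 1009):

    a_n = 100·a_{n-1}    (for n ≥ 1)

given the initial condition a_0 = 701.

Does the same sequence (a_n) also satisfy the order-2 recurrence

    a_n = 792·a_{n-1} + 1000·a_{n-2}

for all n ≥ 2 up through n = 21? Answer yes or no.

no

Terms a_0..a_21: 701, 479, 477, 277, 457, 295, 239, 693, 688, 188, 638, 233, 93, 219, 711, 470, 586, 78, 737, 43, 264, 166
n=2: candidate gives 738, actual a_2 = 477 ✗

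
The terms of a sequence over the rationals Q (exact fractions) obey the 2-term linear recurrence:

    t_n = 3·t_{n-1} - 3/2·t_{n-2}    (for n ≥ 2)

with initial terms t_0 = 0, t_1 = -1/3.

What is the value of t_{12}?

-47385/8

t_2 = 3·-1/3 + -3/2·0 = -1
t_3 = 3·-1 + -3/2·-1/3 = -5/2
t_4 = 3·-5/2 + -3/2·-1 = -6
t_5 = 3·-6 + -3/2·-5/2 = -57/4
t_6 = 3·-57/4 + -3/2·-6 = -135/4
t_7 = 3·-135/4 + -3/2·-57/4 = -639/8
t_8 = 3·-639/8 + -3/2·-135/4 = -189
t_9 = 3·-189 + -3/2·-639/8 = -7155/16
t_10 = 3·-7155/16 + -3/2·-189 = -16929/16
t_11 = 3·-16929/16 + -3/2·-7155/16 = -80109/32
t_12 = 3·-80109/32 + -3/2·-16929/16 = -47385/8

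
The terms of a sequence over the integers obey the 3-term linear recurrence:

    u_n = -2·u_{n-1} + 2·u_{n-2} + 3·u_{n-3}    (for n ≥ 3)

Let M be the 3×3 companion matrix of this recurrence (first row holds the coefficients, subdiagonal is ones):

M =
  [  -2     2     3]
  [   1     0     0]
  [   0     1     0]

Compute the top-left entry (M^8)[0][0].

894

(M^8)[0][0] is the top entry after applying M 8 times to the unit state (1, 0, 0). Equivalently it is h_{10} for the auxiliary sequence (h_n) obeying the same recurrence with h_2 = 1 and h_i = 0 for 0 ≤ i < 2:
h_3 = -2·1 + 2·0 + 3·0 = -2
h_4 = -2·-2 + 2·1 + 3·0 = 6
h_5 = -2·6 + 2·-2 + 3·1 = -13
h_6 = -2·-13 + 2·6 + 3·-2 = 32
h_7 = -2·32 + 2·-13 + 3·6 = -72
h_8 = -2·-72 + 2·32 + 3·-13 = 169
h_9 = -2·169 + 2·-72 + 3·32 = -386
h_10 = -2·-386 + 2·169 + 3·-72 = 894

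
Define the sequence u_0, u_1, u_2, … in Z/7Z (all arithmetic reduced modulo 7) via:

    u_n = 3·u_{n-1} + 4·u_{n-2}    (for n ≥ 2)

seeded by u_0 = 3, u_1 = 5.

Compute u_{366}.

u_2 = 3·5 + 4·3 = 6
u_3 = 3·6 + 4·5 = 3
u_4 = 3·3 + 4·6 = 5
(u_3, u_4) = (3, 5) = (u_0, u_1), so the sequence has period 3.
366 ≡ 0 (mod 3), hence u_366 = u_0 = 3.

3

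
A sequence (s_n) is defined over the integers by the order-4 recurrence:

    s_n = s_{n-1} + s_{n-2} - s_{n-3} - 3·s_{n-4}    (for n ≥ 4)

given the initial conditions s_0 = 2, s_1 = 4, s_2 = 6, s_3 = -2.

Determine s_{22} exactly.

36390

s_4 = 1·-2 + 1·6 + -1·4 + -3·2 = -6
s_5 = 1·-6 + 1·-2 + -1·6 + -3·4 = -26
s_6 = 1·-26 + 1·-6 + -1·-2 + -3·6 = -48
s_7 = 1·-48 + 1·-26 + -1·-6 + -3·-2 = -62
s_8 = 1·-62 + 1·-48 + -1·-26 + -3·-6 = -66
s_9 = 1·-66 + 1·-62 + -1·-48 + -3·-26 = -2
s_10 = 1·-2 + 1·-66 + -1·-62 + -3·-48 = 138
s_11 = 1·138 + 1·-2 + -1·-66 + -3·-62 = 388
s_12 = 1·388 + 1·138 + -1·-2 + -3·-66 = 726
s_13 = 1·726 + 1·388 + -1·138 + -3·-2 = 982
s_14 = 1·982 + 1·726 + -1·388 + -3·138 = 906
s_15 = 1·906 + 1·982 + -1·726 + -3·388 = -2
s_16 = 1·-2 + 1·906 + -1·982 + -3·726 = -2256
s_17 = 1·-2256 + 1·-2 + -1·906 + -3·982 = -6110
s_18 = 1·-6110 + 1·-2256 + -1·-2 + -3·906 = -11082
s_19 = 1·-11082 + 1·-6110 + -1·-2256 + -3·-2 = -14930
s_20 = 1·-14930 + 1·-11082 + -1·-6110 + -3·-2256 = -13134
s_21 = 1·-13134 + 1·-14930 + -1·-11082 + -3·-6110 = 1348
s_22 = 1·1348 + 1·-13134 + -1·-14930 + -3·-11082 = 36390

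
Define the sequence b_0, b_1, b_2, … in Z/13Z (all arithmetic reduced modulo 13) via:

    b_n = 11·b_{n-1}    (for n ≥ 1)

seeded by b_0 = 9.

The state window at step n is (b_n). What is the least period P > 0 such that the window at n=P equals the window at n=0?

n=0: window = (9)
n=1: window = (8)
n=2: window = (10)
n=3: window = (6)
n=4: window = (1)
n=5: window = (11)
n=6: window = (4)
n=7: window = (5)
n=8: window = (3)
n=9: window = (7)
n=10: window = (12)
n=11: window = (2)
n=12: window = (9)
window at n=12 equals window at n=0 → period = 12

12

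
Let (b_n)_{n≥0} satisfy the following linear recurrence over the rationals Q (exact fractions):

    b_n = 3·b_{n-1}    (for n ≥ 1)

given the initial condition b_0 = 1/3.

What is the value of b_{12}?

b_1 = 3·1/3 = 1
b_2 = 3·1 = 3
b_3 = 3·3 = 9
b_4 = 3·9 = 27
b_5 = 3·27 = 81
b_6 = 3·81 = 243
b_7 = 3·243 = 729
b_8 = 3·729 = 2187
b_9 = 3·2187 = 6561
b_10 = 3·6561 = 19683
b_11 = 3·19683 = 59049
b_12 = 3·59049 = 177147

177147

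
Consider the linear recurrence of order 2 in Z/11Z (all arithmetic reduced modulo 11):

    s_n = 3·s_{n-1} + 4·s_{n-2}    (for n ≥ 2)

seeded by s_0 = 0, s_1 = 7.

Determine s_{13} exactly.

s_2 = 3·7 + 4·0 = 10
s_3 = 3·10 + 4·7 = 3
s_4 = 3·3 + 4·10 = 5
s_5 = 3·5 + 4·3 = 5
s_6 = 3·5 + 4·5 = 2
s_7 = 3·2 + 4·5 = 4
s_8 = 3·4 + 4·2 = 9
s_9 = 3·9 + 4·4 = 10
s_10 = 3·10 + 4·9 = 0
s_11 = 3·0 + 4·10 = 7
s_12 = 3·7 + 4·0 = 10
s_13 = 3·10 + 4·7 = 3

3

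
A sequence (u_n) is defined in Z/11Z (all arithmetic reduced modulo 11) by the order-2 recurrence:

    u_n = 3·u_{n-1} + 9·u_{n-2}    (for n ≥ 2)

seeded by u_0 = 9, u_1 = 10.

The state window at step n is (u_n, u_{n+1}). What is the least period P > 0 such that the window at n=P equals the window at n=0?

10

n=0: window = (9, 10)
n=1: window = (10, 1)
n=2: window = (1, 5)
n=3: window = (5, 2)
n=4: window = (2, 7)
n=5: window = (7, 6)
n=6: window = (6, 4)
n=7: window = (4, 0)
n=8: window = (0, 3)
n=9: window = (3, 9)
n=10: window = (9, 10)
window at n=10 equals window at n=0 → period = 10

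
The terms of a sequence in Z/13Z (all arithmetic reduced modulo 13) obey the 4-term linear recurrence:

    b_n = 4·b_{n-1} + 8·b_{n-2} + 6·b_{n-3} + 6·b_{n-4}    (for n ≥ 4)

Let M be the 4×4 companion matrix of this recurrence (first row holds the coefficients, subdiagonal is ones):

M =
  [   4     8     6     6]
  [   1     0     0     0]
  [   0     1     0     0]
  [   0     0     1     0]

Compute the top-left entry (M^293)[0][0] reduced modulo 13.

(M^293)[0][0] is the top entry after applying M 293 times to the unit state (1, 0, 0, 0). Equivalently it is h_{296} for the auxiliary sequence (h_n) obeying the same recurrence with h_3 = 1 and h_i = 0 for 0 ≤ i < 3:
h_4 = 4·1 + 8·0 + 6·0 + 6·0 = 4
h_5 = 4·4 + 8·1 + 6·0 + 6·0 = 11
h_6 = 4·11 + 8·4 + 6·1 + 6·0 = 4
h_7 = 4·4 + 8·11 + 6·4 + 6·1 = 4
h_8 = 4·4 + 8·4 + 6·11 + 6·4 = 8
h_9 = 4·8 + 8·4 + 6·4 + 6·11 = 11
Continuing the recurrence:
  h_10 = 0;  h_11 = 4;  h_12 = 0;  h_13 = 7;  h_14 = 0;  h_15 = 2
  h_16 = 11;  h_17 = 11;  h_18 = 1;  h_19 = 1;  h_20 = 1;  h_21 = 6
  h_22 = 5;  h_23 = 2;  h_24 = 12;  h_25 = 0;  h_26 = 8;  h_27 = 12
  h_28 = 2;  h_29 = 9;  h_30 = 3;  h_31 = 12;  h_32 = 8;  h_33 = 5
  h_34 = 5;  h_35 = 11;  h_36 = 6;  h_37 = 3;  h_38 = 0;  h_39 = 9
  h_40 = 12;  h_41 = 8;  h_42 = 0;  h_43 = 8;  h_44 = 9;  h_45 = 5
  h_46 = 10;  h_47 = 0;  h_48 = 8;  h_49 = 5;  h_50 = 1;  h_51 = 1
  h_52 = 12;  h_53 = 1;  h_54 = 8;  h_55 = 1;  h_56 = 3;  h_57 = 9
  h_58 = 10;  h_59 = 6;  h_60 = 7;  h_61 = 8;  h_62 = 2;  h_63 = 7
  h_64 = 4;  h_65 = 2;  h_66 = 3;  h_67 = 3;  h_68 = 7;  h_69 = 4
  h_70 = 4;  h_71 = 4;  h_72 = 10;  h_73 = 3;  h_74 = 10;  h_75 = 5
  h_76 = 9;  h_77 = 11;  h_78 = 11;  h_79 = 8;  h_80 = 6;  h_81 = 12
  h_82 = 2;  h_83 = 6;  h_84 = 5;  h_85 = 9;  h_86 = 7;  h_87 = 10
  h_88 = 11;  h_89 = 12;  h_90 = 4;  h_91 = 4;  h_92 = 4;  h_93 = 1
  h_94 = 6;  h_95 = 2;  h_96 = 8;  h_97 = 12;  h_98 = 4;  h_99 = 3
  h_100 = 8;  h_101 = 9;  h_102 = 12;  h_103 = 4;  h_104 = 6;  h_105 = 0
  h_106 = 1;  h_107 = 12;  h_108 = 1;  h_109 = 2;  h_110 = 3;  h_111 = 2
  h_112 = 11;  h_113 = 12;  h_114 = 10;  h_115 = 6;  h_116 = 8;  h_117 = 4
  h_118 = 7;  h_119 = 1;  h_120 = 2;  h_121 = 4;  h_122 = 2;  h_123 = 6
  h_124 = 11;  h_125 = 11;  h_126 = 11;  h_127 = 0;  h_128 = 12;  h_129 = 11
  h_130 = 11;  h_131 = 9;  h_132 = 2;  h_133 = 4;  h_134 = 9;  h_135 = 4
  h_136 = 7;  h_137 = 8;  h_138 = 10;  h_139 = 1;  h_140 = 5;  h_141 = 6
  h_142 = 0;  h_143 = 6;  h_144 = 12;  h_145 = 2;  h_146 = 10;  h_147 = 8
  h_148 = 1;  h_149 = 10;  h_150 = 0;  h_151 = 4;  h_152 = 4;  h_153 = 4
  h_154 = 7;  h_155 = 4;  h_156 = 3;  h_157 = 6;  h_158 = 10;  h_159 = 0
  h_160 = 4;  h_161 = 8;  h_162 = 7;  h_163 = 12;  h_164 = 7;  h_165 = 6
  h_166 = 12;  h_167 = 2;  h_168 = 0;  h_169 = 7;  h_170 = 8;  h_171 = 9
  h_172 = 12;  h_173 = 2;  h_174 = 11;  h_175 = 4;  h_176 = 6;  h_177 = 4
  h_178 = 11;  h_179 = 6;  h_180 = 3;  h_181 = 7;  h_182 = 11;  h_183 = 11
  h_184 = 10;  h_185 = 2;  h_186 = 12;  h_187 = 8;  h_188 = 5;  h_189 = 12
  h_190 = 0;  h_191 = 5;  h_192 = 5;  h_193 = 2;  h_194 = 0;  h_195 = 11
  h_196 = 8;  h_197 = 2;  h_198 = 8;  h_199 = 6;  h_200 = 5;  h_201 = 11
  h_202 = 12;  h_203 = 7;  h_204 = 12;  h_205 = 8;  h_206 = 8;  h_207 = 2
  h_208 = 10;  h_209 = 9;  h_210 = 7;  h_211 = 3;  h_212 = 0;  h_213 = 3
  h_214 = 7;  h_215 = 5;  h_216 = 3;  h_217 = 8;  h_218 = 11;  h_219 = 0
  h_220 = 11;  h_221 = 2;  h_222 = 6;  h_223 = 2;  h_224 = 4;  h_225 = 2
  h_226 = 10;  h_227 = 1;  h_228 = 3;  h_229 = 1;  h_230 = 3;  h_231 = 5
  h_232 = 3;  h_233 = 11;  h_234 = 12;  h_235 = 2;  h_236 = 6;  h_237 = 9
  h_238 = 12;  h_239 = 12;  h_240 = 0;  h_241 = 1;  h_242 = 5;  h_243 = 9
  h_244 = 4;  h_245 = 7;  h_246 = 1;  h_247 = 8;  h_248 = 2;  h_249 = 3
  h_250 = 4;  h_251 = 9;  h_252 = 7;  h_253 = 12;  h_254 = 0;  h_255 = 10
  h_256 = 11;  h_257 = 1;  h_258 = 9;  h_259 = 1;  h_260 = 5;  h_261 = 10
  h_262 = 10;  h_263 = 0;  h_264 = 1;  h_265 = 7;  h_266 = 5;  h_267 = 4
  h_268 = 0;  h_269 = 0;  h_270 = 2;  h_271 = 6;  h_272 = 1;  h_273 = 12
  h_274 = 0;  h_275 = 8;  h_276 = 6;  h_277 = 4;  h_278 = 8;  h_279 = 5
  h_280 = 1;  h_281 = 12;  h_282 = 4;  h_283 = 5;  h_284 = 0;  h_285 = 6
  h_286 = 0;  h_287 = 0;  h_288 = 10;  h_289 = 11;  h_290 = 7;  h_291 = 7
  h_292 = 2;  h_293 = 3;  h_294 = 8
h_295 = 4·8 + 8·3 + 6·2 + 6·7 = 6
h_296 = 4·6 + 8·8 + 6·3 + 6·2 = 1

1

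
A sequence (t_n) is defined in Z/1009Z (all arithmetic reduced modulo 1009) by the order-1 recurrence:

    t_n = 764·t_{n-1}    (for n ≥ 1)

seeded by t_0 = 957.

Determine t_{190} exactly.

t_1 = 764·957 = 632
t_2 = 764·632 = 546
t_3 = 764·546 = 427
t_4 = 764·427 = 321
t_5 = 764·321 = 57
t_6 = 764·57 = 161
t_7 = 764·161 = 915
t_8 = 764·915 = 832
t_9 = 764·832 = 987
t_10 = 764·987 = 345
t_11 = 764·345 = 231
t_12 = 764·231 = 918
t_13 = 764·918 = 97
t_14 = 764·97 = 451
t_15 = 764·451 = 495
t_16 = 764·495 = 814
t_17 = 764·814 = 352
t_18 = 764·352 = 534
t_19 = 764·534 = 340
t_20 = 764·340 = 447
t_21 = 764·447 = 466
t_22 = 764·466 = 856
t_23 = 764·856 = 152
t_24 = 764·152 = 93
t_25 = 764·93 = 422
t_26 = 764·422 = 537
t_27 = 764·537 = 614
t_28 = 764·614 = 920
t_29 = 764·920 = 616
t_30 = 764·616 = 430
t_31 = 764·430 = 595
t_32 = 764·595 = 530
t_33 = 764·530 = 311
t_34 = 764·311 = 489
t_35 = 764·489 = 266
t_36 = 764·266 = 415
t_37 = 764·415 = 234
t_38 = 764·234 = 183
t_39 = 764·183 = 570
t_40 = 764·570 = 601
t_41 = 764·601 = 69
t_42 = 764·69 = 248
t_43 = 764·248 = 789
t_44 = 764·789 = 423
t_45 = 764·423 = 292
t_46 = 764·292 = 99
t_47 = 764·99 = 970
t_48 = 764·970 = 474
t_49 = 764·474 = 914
t_50 = 764·914 = 68
t_51 = 764·68 = 493
t_52 = 764·493 = 295
t_53 = 764·295 = 373
t_54 = 764·373 = 434
t_55 = 764·434 = 624
t_56 = 764·624 = 488
t_57 = 764·488 = 511
t_58 = 764·511 = 930
t_59 = 764·930 = 184
t_60 = 764·184 = 325
t_61 = 764·325 = 86
t_62 = 764·86 = 119
t_63 = 764·119 = 106
t_64 = 764·106 = 264
t_65 = 764·264 = 905
t_66 = 764·905 = 255
t_67 = 764·255 = 83
t_68 = 764·83 = 854
t_69 = 764·854 = 642
t_70 = 764·642 = 114
t_71 = 764·114 = 322
t_72 = 764·322 = 821
t_73 = 764·821 = 655
t_74 = 764·655 = 965
t_75 = 764·965 = 690
t_76 = 764·690 = 462
t_77 = 764·462 = 827
t_78 = 764·827 = 194
t_79 = 764·194 = 902
t_80 = 764·902 = 990
t_81 = 764·990 = 619
t_82 = 764·619 = 704
t_83 = 764·704 = 59
t_84 = 764·59 = 680
t_85 = 764·680 = 894
t_86 = 764·894 = 932
t_87 = 764·932 = 703
t_88 = 764·703 = 304
t_89 = 764·304 = 186
t_90 = 764·186 = 844
t_91 = 764·844 = 65
t_92 = 764·65 = 219
t_93 = 764·219 = 831
t_94 = 764·831 = 223
t_95 = 764·223 = 860
t_96 = 764·860 = 181
t_97 = 764·181 = 51
t_98 = 764·51 = 622
t_99 = 764·622 = 978
t_100 = 764·978 = 532
t_101 = 764·532 = 830
t_102 = 764·830 = 468
t_103 = 764·468 = 366
t_104 = 764·366 = 131
t_105 = 764·131 = 193
t_106 = 764·193 = 138
t_107 = 764·138 = 496
t_108 = 764·496 = 569
t_109 = 764·569 = 846
t_110 = 764·846 = 584
t_111 = 764·584 = 198
t_112 = 764·198 = 931
t_113 = 764·931 = 948
t_114 = 764·948 = 819
t_115 = 764·819 = 136
t_116 = 764·136 = 986
t_117 = 764·986 = 590
t_118 = 764·590 = 746
t_119 = 764·746 = 868
t_120 = 764·868 = 239
t_121 = 764·239 = 976
t_122 = 764·976 = 13
t_123 = 764·13 = 851
t_124 = 764·851 = 368
t_125 = 764·368 = 650
t_126 = 764·650 = 172
t_127 = 764·172 = 238
t_128 = 764·238 = 212
t_129 = 764·212 = 528
t_130 = 764·528 = 801
t_131 = 764·801 = 510
t_132 = 764·510 = 166
t_133 = 764·166 = 699
t_134 = 764·699 = 275
t_135 = 764·275 = 228
t_136 = 764·228 = 644
t_137 = 764·644 = 633
t_138 = 764·633 = 301
t_139 = 764·301 = 921
t_140 = 764·921 = 371
t_141 = 764·371 = 924
t_142 = 764·924 = 645
t_143 = 764·645 = 388
t_144 = 764·388 = 795
t_145 = 764·795 = 971
t_146 = 764·971 = 229
t_147 = 764·229 = 399
t_148 = 764·399 = 118
t_149 = 764·118 = 351
t_150 = 764·351 = 779
t_151 = 764·779 = 855
t_152 = 764·855 = 397
t_153 = 764·397 = 608
t_154 = 764·608 = 372
t_155 = 764·372 = 679
t_156 = 764·679 = 130
t_157 = 764·130 = 438
t_158 = 764·438 = 653
t_159 = 764·653 = 446
t_160 = 764·446 = 711
t_161 = 764·711 = 362
t_162 = 764·362 = 102
t_163 = 764·102 = 235
t_164 = 764·235 = 947
t_165 = 764·947 = 55
t_166 = 764·55 = 651
t_167 = 764·651 = 936
t_168 = 764·936 = 732
t_169 = 764·732 = 262
t_170 = 764·262 = 386
t_171 = 764·386 = 276
t_172 = 764·276 = 992
t_173 = 764·992 = 129
t_174 = 764·129 = 683
t_175 = 764·683 = 159
t_176 = 764·159 = 396
t_177 = 764·396 = 853
t_178 = 764·853 = 887
t_179 = 764·887 = 629
t_180 = 764·629 = 272
t_181 = 764·272 = 963
t_182 = 764·963 = 171
t_183 = 764·171 = 483
t_184 = 764·483 = 727
t_185 = 764·727 = 478
t_186 = 764·478 = 943
t_187 = 764·943 = 26
t_188 = 764·26 = 693
t_189 = 764·693 = 736
t_190 = 764·736 = 291

291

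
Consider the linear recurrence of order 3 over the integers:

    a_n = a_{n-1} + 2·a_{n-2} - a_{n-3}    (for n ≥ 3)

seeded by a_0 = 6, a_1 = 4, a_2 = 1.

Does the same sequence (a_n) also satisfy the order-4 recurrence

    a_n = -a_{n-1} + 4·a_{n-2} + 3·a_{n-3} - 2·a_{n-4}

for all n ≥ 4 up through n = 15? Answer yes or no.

yes

Terms a_0..a_15: 6, 4, 1, 3, 1, 6, 5, 16, 20, 47, 71, 145, 240, 459, 794, 1472
n=4: candidate gives 1, actual a_4 = 1 ✓
n=5: candidate gives 6, actual a_5 = 6 ✓
n=6: candidate gives 5, actual a_6 = 5 ✓
n=7: candidate gives 16, actual a_7 = 16 ✓
n=8: candidate gives 20, actual a_8 = 20 ✓
n=9: candidate gives 47, actual a_9 = 47 ✓
n=10: candidate gives 71, actual a_10 = 71 ✓
n=11: candidate gives 145, actual a_11 = 145 ✓
n=12: candidate gives 240, actual a_12 = 240 ✓
n=13: candidate gives 459, actual a_13 = 459 ✓
n=14: candidate gives 794, actual a_14 = 794 ✓
n=15: candidate gives 1472, actual a_15 = 1472 ✓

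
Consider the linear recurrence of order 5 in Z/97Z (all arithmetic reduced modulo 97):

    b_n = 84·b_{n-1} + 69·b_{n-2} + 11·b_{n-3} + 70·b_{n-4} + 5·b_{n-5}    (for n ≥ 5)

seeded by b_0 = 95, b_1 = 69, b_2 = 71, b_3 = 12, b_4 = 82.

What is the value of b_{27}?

b_5 = 84·82 + 69·12 + 11·71 + 70·69 + 5·95 = 28
b_6 = 84·28 + 69·82 + 11·12 + 70·71 + 5·69 = 71
b_7 = 84·71 + 69·28 + 11·82 + 70·12 + 5·71 = 2
b_8 = 84·2 + 69·71 + 11·28 + 70·82 + 5·12 = 20
b_9 = 84·20 + 69·2 + 11·71 + 70·28 + 5·82 = 22
b_10 = 84·22 + 69·20 + 11·2 + 70·71 + 5·28 = 18
b_11 = 84·18 + 69·22 + 11·20 + 70·2 + 5·71 = 59
b_12 = 84·59 + 69·18 + 11·22 + 70·20 + 5·2 = 90
b_13 = 84·90 + 69·59 + 11·18 + 70·22 + 5·20 = 83
b_14 = 84·83 + 69·90 + 11·59 + 70·18 + 5·22 = 69
b_15 = 84·69 + 69·83 + 11·90 + 70·59 + 5·18 = 49
b_16 = 84·49 + 69·69 + 11·83 + 70·90 + 5·59 = 89
b_17 = 84·89 + 69·49 + 11·69 + 70·83 + 5·90 = 28
b_18 = 84·28 + 69·89 + 11·49 + 70·69 + 5·83 = 18
b_19 = 84·18 + 69·28 + 11·89 + 70·49 + 5·69 = 50
b_20 = 84·50 + 69·18 + 11·28 + 70·89 + 5·49 = 3
b_21 = 84·3 + 69·50 + 11·18 + 70·28 + 5·89 = 0
b_22 = 84·0 + 69·3 + 11·50 + 70·18 + 5·28 = 23
b_23 = 84·23 + 69·0 + 11·3 + 70·50 + 5·18 = 26
b_24 = 84·26 + 69·23 + 11·0 + 70·3 + 5·50 = 60
b_25 = 84·60 + 69·26 + 11·23 + 70·0 + 5·3 = 21
b_26 = 84·21 + 69·60 + 11·26 + 70·23 + 5·0 = 40
b_27 = 84·40 + 69·21 + 11·60 + 70·26 + 5·23 = 32

32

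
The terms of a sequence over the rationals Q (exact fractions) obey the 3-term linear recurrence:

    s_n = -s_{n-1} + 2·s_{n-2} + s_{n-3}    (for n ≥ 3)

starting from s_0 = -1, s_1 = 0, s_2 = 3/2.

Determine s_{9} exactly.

-197/2

s_3 = -1·3/2 + 2·0 + 1·-1 = -5/2
s_4 = -1·-5/2 + 2·3/2 + 1·0 = 11/2
s_5 = -1·11/2 + 2·-5/2 + 1·3/2 = -9
s_6 = -1·-9 + 2·11/2 + 1·-5/2 = 35/2
s_7 = -1·35/2 + 2·-9 + 1·11/2 = -30
s_8 = -1·-30 + 2·35/2 + 1·-9 = 56
s_9 = -1·56 + 2·-30 + 1·35/2 = -197/2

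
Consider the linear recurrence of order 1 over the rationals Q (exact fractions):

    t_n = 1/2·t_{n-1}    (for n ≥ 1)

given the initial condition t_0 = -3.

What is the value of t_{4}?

t_1 = 1/2·-3 = -3/2
t_2 = 1/2·-3/2 = -3/4
t_3 = 1/2·-3/4 = -3/8
t_4 = 1/2·-3/8 = -3/16

-3/16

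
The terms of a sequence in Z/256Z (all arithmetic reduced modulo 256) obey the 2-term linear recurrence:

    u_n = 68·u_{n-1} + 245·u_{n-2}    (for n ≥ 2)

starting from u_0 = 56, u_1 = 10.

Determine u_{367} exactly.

2

u_2 = 68·10 + 245·56 = 64
u_3 = 68·64 + 245·10 = 146
u_4 = 68·146 + 245·64 = 8
u_5 = 68·8 + 245·146 = 218
u_6 = 68·218 + 245·8 = 144
u_7 = 68·144 + 245·218 = 226
u_8 = 68·226 + 245·144 = 216
u_9 = 68·216 + 245·226 = 170
u_10 = 68·170 + 245·216 = 224
u_11 = 68·224 + 245·170 = 50
u_12 = 68·50 + 245·224 = 168
u_13 = 68·168 + 245·50 = 122
u_14 = 68·122 + 245·168 = 48
u_15 = 68·48 + 245·122 = 130
u_16 = 68·130 + 245·48 = 120
u_17 = 68·120 + 245·130 = 74
u_18 = 68·74 + 245·120 = 128
u_19 = 68·128 + 245·74 = 210
u_20 = 68·210 + 245·128 = 72
u_21 = 68·72 + 245·210 = 26
u_22 = 68·26 + 245·72 = 208
u_23 = 68·208 + 245·26 = 34
u_24 = 68·34 + 245·208 = 24
u_25 = 68·24 + 245·34 = 234
u_26 = 68·234 + 245·24 = 32
u_27 = 68·32 + 245·234 = 114
u_28 = 68·114 + 245·32 = 232
u_29 = 68·232 + 245·114 = 186
u_30 = 68·186 + 245·232 = 112
u_31 = 68·112 + 245·186 = 194
u_32 = 68·194 + 245·112 = 184
u_33 = 68·184 + 245·194 = 138
u_34 = 68·138 + 245·184 = 192
u_35 = 68·192 + 245·138 = 18
u_36 = 68·18 + 245·192 = 136
u_37 = 68·136 + 245·18 = 90
u_38 = 68·90 + 245·136 = 16
u_39 = 68·16 + 245·90 = 98
u_40 = 68·98 + 245·16 = 88
u_41 = 68·88 + 245·98 = 42
u_42 = 68·42 + 245·88 = 96
u_43 = 68·96 + 245·42 = 178
u_44 = 68·178 + 245·96 = 40
u_45 = 68·40 + 245·178 = 250
u_46 = 68·250 + 245·40 = 176
u_47 = 68·176 + 245·250 = 2
u_48 = 68·2 + 245·176 = 248
u_49 = 68·248 + 245·2 = 202
u_50 = 68·202 + 245·248 = 0
u_51 = 68·0 + 245·202 = 82
u_52 = 68·82 + 245·0 = 200
u_53 = 68·200 + 245·82 = 154
u_54 = 68·154 + 245·200 = 80
u_55 = 68·80 + 245·154 = 162
u_56 = 68·162 + 245·80 = 152
u_57 = 68·152 + 245·162 = 106
u_58 = 68·106 + 245·152 = 160
u_59 = 68·160 + 245·106 = 242
u_60 = 68·242 + 245·160 = 104
u_61 = 68·104 + 245·242 = 58
u_62 = 68·58 + 245·104 = 240
u_63 = 68·240 + 245·58 = 66
u_64 = 68·66 + 245·240 = 56
u_65 = 68·56 + 245·66 = 10
(u_64, u_65) = (56, 10) = (u_0, u_1), so the sequence has period 64.
367 ≡ 47 (mod 64), hence u_367 = u_47 = 2.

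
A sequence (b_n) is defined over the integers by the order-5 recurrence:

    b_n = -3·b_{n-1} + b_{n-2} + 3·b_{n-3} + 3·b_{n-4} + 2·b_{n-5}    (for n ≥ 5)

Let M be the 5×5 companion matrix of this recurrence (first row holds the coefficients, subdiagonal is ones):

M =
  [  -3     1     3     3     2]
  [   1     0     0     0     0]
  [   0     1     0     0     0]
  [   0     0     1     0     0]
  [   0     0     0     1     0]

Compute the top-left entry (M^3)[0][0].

-30

(M^3)[0][0] is the top entry after applying M 3 times to the unit state (1, 0, 0, 0, 0). Equivalently it is h_{7} for the auxiliary sequence (h_n) obeying the same recurrence with h_4 = 1 and h_i = 0 for 0 ≤ i < 4:
h_5 = -3·1 + 1·0 + 3·0 + 3·0 + 2·0 = -3
h_6 = -3·-3 + 1·1 + 3·0 + 3·0 + 2·0 = 10
h_7 = -3·10 + 1·-3 + 3·1 + 3·0 + 2·0 = -30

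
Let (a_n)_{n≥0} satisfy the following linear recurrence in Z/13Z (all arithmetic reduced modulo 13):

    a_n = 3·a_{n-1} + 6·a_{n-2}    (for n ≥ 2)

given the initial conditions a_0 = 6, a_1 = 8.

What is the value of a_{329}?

a_2 = 3·8 + 6·6 = 8
a_3 = 3·8 + 6·8 = 7
a_4 = 3·7 + 6·8 = 4
a_5 = 3·4 + 6·7 = 2
a_6 = 3·2 + 6·4 = 4
a_7 = 3·4 + 6·2 = 11
Continuing the recurrence:
  a_8 = 5;  a_9 = 3;  a_10 = 0;  a_11 = 5;  a_12 = 2;  a_13 = 10
  a_14 = 3;  a_15 = 4;  a_16 = 4;  a_17 = 10;  a_18 = 2;  a_19 = 1
  a_20 = 2;  a_21 = 12;  a_22 = 9;  a_23 = 8;  a_24 = 0;  a_25 = 9
  a_26 = 1;  a_27 = 5;  a_28 = 8;  a_29 = 2;  a_30 = 2;  a_31 = 5
  a_32 = 1;  a_33 = 7;  a_34 = 1;  a_35 = 6;  a_36 = 11;  a_37 = 4
  a_38 = 0;  a_39 = 11;  a_40 = 7;  a_41 = 9;  a_42 = 4;  a_43 = 1
  a_44 = 1;  a_45 = 9;  a_46 = 7;  a_47 = 10;  a_48 = 7;  a_49 = 3
  a_50 = 12;  a_51 = 2;  a_52 = 0;  a_53 = 12;  a_54 = 10;  a_55 = 11
  a_56 = 2;  a_57 = 7;  a_58 = 7;  a_59 = 11;  a_60 = 10;  a_61 = 5
  a_62 = 10;  a_63 = 8;  a_64 = 6;  a_65 = 1;  a_66 = 0;  a_67 = 6
  a_68 = 5;  a_69 = 12;  a_70 = 1;  a_71 = 10;  a_72 = 10;  a_73 = 12
  a_74 = 5;  a_75 = 9;  a_76 = 5;  a_77 = 4;  a_78 = 3;  a_79 = 7
  a_80 = 0;  a_81 = 3;  a_82 = 9;  a_83 = 6;  a_84 = 7;  a_85 = 5
  a_86 = 5;  a_87 = 6;  a_88 = 9;  a_89 = 11;  a_90 = 9;  a_91 = 2
  a_92 = 8;  a_93 = 10;  a_94 = 0;  a_95 = 8;  a_96 = 11;  a_97 = 3
  a_98 = 10;  a_99 = 9;  a_100 = 9;  a_101 = 3;  a_102 = 11;  a_103 = 12
  a_104 = 11;  a_105 = 1;  a_106 = 4;  a_107 = 5;  a_108 = 0;  a_109 = 4
  a_110 = 12;  a_111 = 8;  a_112 = 5;  a_113 = 11;  a_114 = 11;  a_115 = 8
  a_116 = 12;  a_117 = 6;  a_118 = 12;  a_119 = 7;  a_120 = 2;  a_121 = 9
  a_122 = 0;  a_123 = 2;  a_124 = 6;  a_125 = 4;  a_126 = 9;  a_127 = 12
  a_128 = 12;  a_129 = 4;  a_130 = 6;  a_131 = 3;  a_132 = 6;  a_133 = 10
  a_134 = 1;  a_135 = 11;  a_136 = 0;  a_137 = 1;  a_138 = 3;  a_139 = 2
  a_140 = 11;  a_141 = 6;  a_142 = 6;  a_143 = 2;  a_144 = 3;  a_145 = 8
  a_146 = 3;  a_147 = 5;  a_148 = 7;  a_149 = 12;  a_150 = 0;  a_151 = 7
  a_152 = 8;  a_153 = 1;  a_154 = 12;  a_155 = 3;  a_156 = 3;  a_157 = 1
  a_158 = 8;  a_159 = 4;  a_160 = 8;  a_161 = 9;  a_162 = 10;  a_163 = 6
  a_164 = 0;  a_165 = 10;  a_166 = 4;  a_167 = 7;  a_168 = 6;  a_169 = 8
  a_170 = 8;  a_171 = 7;  a_172 = 4;  a_173 = 2;  a_174 = 4;  a_175 = 11
  a_176 = 5;  a_177 = 3;  a_178 = 0;  a_179 = 5;  a_180 = 2;  a_181 = 10
  a_182 = 3;  a_183 = 4;  a_184 = 4;  a_185 = 10;  a_186 = 2;  a_187 = 1
  a_188 = 2;  a_189 = 12;  a_190 = 9;  a_191 = 8;  a_192 = 0;  a_193 = 9
  a_194 = 1;  a_195 = 5;  a_196 = 8;  a_197 = 2;  a_198 = 2;  a_199 = 5
  a_200 = 1;  a_201 = 7;  a_202 = 1;  a_203 = 6;  a_204 = 11;  a_205 = 4
  a_206 = 0;  a_207 = 11;  a_208 = 7;  a_209 = 9;  a_210 = 4;  a_211 = 1
  a_212 = 1;  a_213 = 9;  a_214 = 7;  a_215 = 10;  a_216 = 7;  a_217 = 3
  a_218 = 12;  a_219 = 2;  a_220 = 0;  a_221 = 12;  a_222 = 10;  a_223 = 11
  a_224 = 2;  a_225 = 7;  a_226 = 7;  a_227 = 11;  a_228 = 10;  a_229 = 5
  a_230 = 10;  a_231 = 8;  a_232 = 6;  a_233 = 1;  a_234 = 0;  a_235 = 6
  a_236 = 5;  a_237 = 12;  a_238 = 1;  a_239 = 10;  a_240 = 10;  a_241 = 12
  a_242 = 5;  a_243 = 9;  a_244 = 5;  a_245 = 4;  a_246 = 3;  a_247 = 7
  a_248 = 0;  a_249 = 3;  a_250 = 9;  a_251 = 6;  a_252 = 7;  a_253 = 5
  a_254 = 5;  a_255 = 6;  a_256 = 9;  a_257 = 11;  a_258 = 9;  a_259 = 2
  a_260 = 8;  a_261 = 10;  a_262 = 0;  a_263 = 8;  a_264 = 11;  a_265 = 3
  a_266 = 10;  a_267 = 9;  a_268 = 9;  a_269 = 3;  a_270 = 11;  a_271 = 12
  a_272 = 11;  a_273 = 1;  a_274 = 4;  a_275 = 5;  a_276 = 0;  a_277 = 4
  a_278 = 12;  a_279 = 8;  a_280 = 5;  a_281 = 11;  a_282 = 11;  a_283 = 8
  a_284 = 12;  a_285 = 6;  a_286 = 12;  a_287 = 7;  a_288 = 2;  a_289 = 9
  a_290 = 0;  a_291 = 2;  a_292 = 6;  a_293 = 4;  a_294 = 9;  a_295 = 12
  a_296 = 12;  a_297 = 4;  a_298 = 6;  a_299 = 3;  a_300 = 6;  a_301 = 10
  a_302 = 1;  a_303 = 11;  a_304 = 0;  a_305 = 1;  a_306 = 3;  a_307 = 2
  a_308 = 11;  a_309 = 6;  a_310 = 6;  a_311 = 2;  a_312 = 3;  a_313 = 8
  a_314 = 3;  a_315 = 5;  a_316 = 7;  a_317 = 12;  a_318 = 0;  a_319 = 7
  a_320 = 8;  a_321 = 1;  a_322 = 12;  a_323 = 3;  a_324 = 3;  a_325 = 1
  a_326 = 8;  a_327 = 4
a_328 = 3·4 + 6·8 = 8
a_329 = 3·8 + 6·4 = 9

9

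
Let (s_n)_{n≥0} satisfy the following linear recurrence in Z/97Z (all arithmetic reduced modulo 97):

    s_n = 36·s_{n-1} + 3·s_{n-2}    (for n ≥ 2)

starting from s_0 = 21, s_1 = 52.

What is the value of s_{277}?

59

s_2 = 36·52 + 3·21 = 92
s_3 = 36·92 + 3·52 = 73
s_4 = 36·73 + 3·92 = 91
s_5 = 36·91 + 3·73 = 3
s_6 = 36·3 + 3·91 = 90
s_7 = 36·90 + 3·3 = 48
s_8 = 36·48 + 3·90 = 58
s_9 = 36·58 + 3·48 = 1
s_10 = 36·1 + 3·58 = 16
s_11 = 36·16 + 3·1 = 94
s_12 = 36·94 + 3·16 = 37
s_13 = 36·37 + 3·94 = 62
s_14 = 36·62 + 3·37 = 15
s_15 = 36·15 + 3·62 = 47
s_16 = 36·47 + 3·15 = 88
s_17 = 36·88 + 3·47 = 11
s_18 = 36·11 + 3·88 = 78
s_19 = 36·78 + 3·11 = 28
s_20 = 36·28 + 3·78 = 78
s_21 = 36·78 + 3·28 = 79
s_22 = 36·79 + 3·78 = 71
s_23 = 36·71 + 3·79 = 77
s_24 = 36·77 + 3·71 = 75
s_25 = 36·75 + 3·77 = 21
s_26 = 36·21 + 3·75 = 11
s_27 = 36·11 + 3·21 = 71
s_28 = 36·71 + 3·11 = 67
s_29 = 36·67 + 3·71 = 6
s_30 = 36·6 + 3·67 = 29
s_31 = 36·29 + 3·6 = 92
s_32 = 36·92 + 3·29 = 4
s_33 = 36·4 + 3·92 = 32
s_34 = 36·32 + 3·4 = 0
s_35 = 36·0 + 3·32 = 96
s_36 = 36·96 + 3·0 = 61
s_37 = 36·61 + 3·96 = 59
s_38 = 36·59 + 3·61 = 76
s_39 = 36·76 + 3·59 = 3
s_40 = 36·3 + 3·76 = 45
s_41 = 36·45 + 3·3 = 77
s_42 = 36·77 + 3·45 = 94
s_43 = 36·94 + 3·77 = 26
s_44 = 36·26 + 3·94 = 54
s_45 = 36·54 + 3·26 = 82
s_46 = 36·82 + 3·54 = 10
s_47 = 36·10 + 3·82 = 24
s_48 = 36·24 + 3·10 = 21
s_49 = 36·21 + 3·24 = 52
(s_48, s_49) = (21, 52) = (s_0, s_1), so the sequence has period 48.
277 ≡ 37 (mod 48), hence s_277 = s_37 = 59.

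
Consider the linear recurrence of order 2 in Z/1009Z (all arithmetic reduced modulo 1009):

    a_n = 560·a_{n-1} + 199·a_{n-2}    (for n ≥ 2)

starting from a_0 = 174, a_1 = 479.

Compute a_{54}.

a_2 = 560·479 + 199·174 = 166
a_3 = 560·166 + 199·479 = 607
a_4 = 560·607 + 199·166 = 633
a_5 = 560·633 + 199·607 = 34
a_6 = 560·34 + 199·633 = 720
a_7 = 560·720 + 199·34 = 312
a_8 = 560·312 + 199·720 = 165
a_9 = 560·165 + 199·312 = 111
a_10 = 560·111 + 199·165 = 149
a_11 = 560·149 + 199·111 = 593
a_12 = 560·593 + 199·149 = 509
a_13 = 560·509 + 199·593 = 456
a_14 = 560·456 + 199·509 = 474
a_15 = 560·474 + 199·456 = 7
a_16 = 560·7 + 199·474 = 373
a_17 = 560·373 + 199·7 = 401
a_18 = 560·401 + 199·373 = 123
a_19 = 560·123 + 199·401 = 356
a_20 = 560·356 + 199·123 = 848
a_21 = 560·848 + 199·356 = 864
a_22 = 560·864 + 199·848 = 778
a_23 = 560·778 + 199·864 = 198
a_24 = 560·198 + 199·778 = 335
a_25 = 560·335 + 199·198 = 986
a_26 = 560·986 + 199·335 = 308
a_27 = 560·308 + 199·986 = 409
a_28 = 560·409 + 199·308 = 749
a_29 = 560·749 + 199·409 = 367
a_30 = 560·367 + 199·749 = 412
a_31 = 560·412 + 199·367 = 44
a_32 = 560·44 + 199·412 = 683
a_33 = 560·683 + 199·44 = 753
a_34 = 560·753 + 199·683 = 629
a_35 = 560·629 + 199·753 = 614
a_36 = 560·614 + 199·629 = 835
a_37 = 560·835 + 199·614 = 530
a_38 = 560·530 + 199·835 = 843
a_39 = 560·843 + 199·530 = 402
a_40 = 560·402 + 199·843 = 376
a_41 = 560·376 + 199·402 = 975
a_42 = 560·975 + 199·376 = 289
a_43 = 560·289 + 199·975 = 697
a_44 = 560·697 + 199·289 = 844
a_45 = 560·844 + 199·697 = 898
a_46 = 560·898 + 199·844 = 860
a_47 = 560·860 + 199·898 = 416
a_48 = 560·416 + 199·860 = 500
a_49 = 560·500 + 199·416 = 553
a_50 = 560·553 + 199·500 = 535
a_51 = 560·535 + 199·553 = 1002
a_52 = 560·1002 + 199·535 = 636
a_53 = 560·636 + 199·1002 = 608
a_54 = 560·608 + 199·636 = 886

886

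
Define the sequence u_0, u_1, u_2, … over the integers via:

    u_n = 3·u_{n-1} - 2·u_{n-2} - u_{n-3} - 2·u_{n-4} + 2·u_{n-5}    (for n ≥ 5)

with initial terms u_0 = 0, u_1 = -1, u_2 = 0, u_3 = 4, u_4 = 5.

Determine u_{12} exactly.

u_5 = 3·5 + -2·4 + -1·0 + -2·-1 + 2·0 = 9
u_6 = 3·9 + -2·5 + -1·4 + -2·0 + 2·-1 = 11
u_7 = 3·11 + -2·9 + -1·5 + -2·4 + 2·0 = 2
u_8 = 3·2 + -2·11 + -1·9 + -2·5 + 2·4 = -27
u_9 = 3·-27 + -2·2 + -1·11 + -2·9 + 2·5 = -104
u_10 = 3·-104 + -2·-27 + -1·2 + -2·11 + 2·9 = -264
u_11 = 3·-264 + -2·-104 + -1·-27 + -2·2 + 2·11 = -539
u_12 = 3·-539 + -2·-264 + -1·-104 + -2·-27 + 2·2 = -927

-927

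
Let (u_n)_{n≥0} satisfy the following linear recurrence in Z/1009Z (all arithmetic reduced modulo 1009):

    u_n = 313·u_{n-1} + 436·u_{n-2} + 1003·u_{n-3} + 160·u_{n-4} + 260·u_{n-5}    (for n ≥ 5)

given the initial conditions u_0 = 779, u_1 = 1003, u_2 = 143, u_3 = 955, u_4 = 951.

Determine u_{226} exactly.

u_5 = 313·951 + 436·955 + 1003·143 + 160·1003 + 260·779 = 611
u_6 = 313·611 + 436·951 + 1003·955 + 160·143 + 260·1003 = 934
u_7 = 313·934 + 436·611 + 1003·951 + 160·955 + 260·143 = 388
u_8 = 313·388 + 436·934 + 1003·611 + 160·951 + 260·955 = 209
u_9 = 313·209 + 436·388 + 1003·934 + 160·611 + 260·951 = 889
u_10 = 313·889 + 436·209 + 1003·388 + 160·934 + 260·611 = 332
Continuing the recurrence:
  u_11 = 94;  u_12 = 460;  u_13 = 168;  u_14 = 52;  u_15 = 450;  u_16 = 232
  u_17 = 285;  u_18 = 524;  u_19 = 79;  u_20 = 992;  u_21 = 729;  u_22 = 865
  u_23 = 1001;  u_24 = 626;  u_25 = 816;  u_26 = 700;  u_27 = 657;  u_28 = 643
  u_29 = 910;  u_30 = 503;  u_31 = 1000;  u_32 = 411;  u_33 = 611;  u_34 = 444
  u_35 = 499;  u_36 = 880;  u_37 = 768;  u_38 = 383;  u_39 = 985;  u_40 = 619
  u_41 = 922;  u_42 = 266;  u_43 = 128;  u_44 = 139;  u_45 = 561;  u_46 = 92
  u_47 = 976;  u_48 = 208;  u_49 = 498;  u_50 = 713;  u_51 = 612;  u_52 = 465
  u_53 = 26;  u_54 = 752;  u_55 = 524;  u_56 = 786;  u_57 = 729;  u_58 = 617
  u_59 = 607;  u_60 = 239;  u_61 = 907;  u_62 = 719;  u_63 = 793;  u_64 = 606
  u_65 = 793;  u_66 = 877;  u_67 = 135;  u_68 = 565;  u_69 = 293;  u_70 = 646
  u_71 = 37;  u_72 = 262;  u_73 = 477;  u_74 = 909;  u_75 = 875;  u_76 = 469
  u_77 = 334;  u_78 = 124;  u_79 = 994;  u_80 = 791;  u_81 = 980;  u_82 = 627
  u_83 = 847;  u_84 = 422;  u_85 = 408;  u_86 = 839;  u_87 = 942;  u_88 = 509
  u_89 = 398;  u_90 = 991;  u_91 = 948;  u_92 = 385;  u_93 = 454;  u_94 = 265
  u_95 = 790;  u_96 = 208;  u_97 = 519;  u_98 = 190;  u_99 = 531;  u_100 = 289
  u_101 = 876;  u_102 = 333;  u_103 = 274;  u_104 = 340;  u_105 = 271;  u_106 = 896
  u_107 = 286;  u_108 = 806;  u_109 = 876;  u_110 = 238;  u_111 = 807;  u_112 = 482
  u_113 = 423;  u_114 = 167;  u_115 = 18;  u_116 = 617;  u_117 = 466;  u_118 = 548
  u_119 = 581;  u_120 = 741;  u_121 = 551;  u_122 = 647;  u_123 = 738;  u_124 = 452
  u_125 = 585;  u_126 = 985;  u_127 = 402;  u_128 = 704;  u_129 = 479;  u_130 = 346
  u_131 = 695;  u_132 = 484;  u_133 = 771;  u_134 = 479;  u_135 = 237;  u_136 = 760
  u_137 = 300;  u_138 = 692;  u_139 = 796;  u_140 = 755;  u_141 = 466;  u_142 = 105
  u_143 = 994;  u_144 = 791;  u_145 = 719;  u_146 = 664;  u_147 = 646;  u_148 = 612
  u_149 = 890;  u_150 = 263;  u_151 = 63;  u_152 = 408;  u_153 = 55;  u_154 = 29
  u_155 = 97;  u_156 = 228;  u_157 = 328;  u_158 = 468;  u_159 = 412;  u_160 = 235
  u_161 = 917;  u_162 = 291;  u_163 = 46;  u_164 = 999;  u_165 = 11;  u_166 = 258
  u_167 = 127;  u_168 = 84;  u_169 = 574;  u_170 = 351;  u_171 = 36;  u_172 = 475
  u_173 = 488;  u_174 = 997;  u_175 = 482;  u_176 = 32;  u_177 = 58;  u_178 = 806
  u_179 = 242;  u_180 = 286;  u_181 = 949;  u_182 = 290;  u_183 = 402;  u_184 = 84
  u_185 = 226;  u_186 = 544;  u_187 = 388;  u_188 = 1002;  u_189 = 742;  u_190 = 345
  u_191 = 398;  u_192 = 1008;  u_193 = 480;  u_194 = 8;  u_195 = 921;  u_196 = 709
  u_197 = 728;  u_198 = 683;  u_199 = 343;  u_200 = 965;  u_201 = 646;  u_202 = 241
  u_203 = 557;  u_204 = 495;  u_205 = 914;  u_206 = 798;  u_207 = 987;  u_208 = 592
  u_209 = 887;  u_210 = 158;  u_211 = 924;  u_212 = 845;  u_213 = 664;  u_214 = 237
  u_215 = 657;  u_216 = 363;  u_217 = 127;  u_218 = 28;  u_219 = 664;  u_220 = 182
  u_221 = 898;  u_222 = 432;  u_223 = 475;  u_224 = 647
u_225 = 313·647 + 436·475 + 1003·432 + 160·898 + 260·182 = 691
u_226 = 313·691 + 436·647 + 1003·475 + 160·432 + 260·898 = 6

6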